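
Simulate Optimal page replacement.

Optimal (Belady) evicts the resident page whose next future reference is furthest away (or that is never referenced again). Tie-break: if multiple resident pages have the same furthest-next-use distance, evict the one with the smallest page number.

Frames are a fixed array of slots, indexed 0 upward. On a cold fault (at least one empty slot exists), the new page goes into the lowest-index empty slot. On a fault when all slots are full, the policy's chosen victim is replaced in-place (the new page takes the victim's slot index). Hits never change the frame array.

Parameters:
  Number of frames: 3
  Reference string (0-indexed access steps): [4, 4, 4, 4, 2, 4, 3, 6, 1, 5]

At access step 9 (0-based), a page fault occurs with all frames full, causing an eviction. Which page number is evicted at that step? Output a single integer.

Step 0: ref 4 -> FAULT, frames=[4,-,-]
Step 1: ref 4 -> HIT, frames=[4,-,-]
Step 2: ref 4 -> HIT, frames=[4,-,-]
Step 3: ref 4 -> HIT, frames=[4,-,-]
Step 4: ref 2 -> FAULT, frames=[4,2,-]
Step 5: ref 4 -> HIT, frames=[4,2,-]
Step 6: ref 3 -> FAULT, frames=[4,2,3]
Step 7: ref 6 -> FAULT, evict 2, frames=[4,6,3]
Step 8: ref 1 -> FAULT, evict 3, frames=[4,6,1]
Step 9: ref 5 -> FAULT, evict 1, frames=[4,6,5]
At step 9: evicted page 1

Answer: 1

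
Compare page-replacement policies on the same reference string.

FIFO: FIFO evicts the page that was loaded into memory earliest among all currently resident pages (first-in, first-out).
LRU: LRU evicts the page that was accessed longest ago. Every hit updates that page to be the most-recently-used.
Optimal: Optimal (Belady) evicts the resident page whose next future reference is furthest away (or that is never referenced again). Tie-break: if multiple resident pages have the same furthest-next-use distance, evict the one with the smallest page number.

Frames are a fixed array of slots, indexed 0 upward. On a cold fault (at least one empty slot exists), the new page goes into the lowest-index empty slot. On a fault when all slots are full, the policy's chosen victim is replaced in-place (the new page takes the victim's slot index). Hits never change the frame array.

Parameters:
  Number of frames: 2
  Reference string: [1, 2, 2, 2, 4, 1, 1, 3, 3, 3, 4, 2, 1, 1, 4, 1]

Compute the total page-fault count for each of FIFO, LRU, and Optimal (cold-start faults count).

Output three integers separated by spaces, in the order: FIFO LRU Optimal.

Answer: 9 9 6

Derivation:
--- FIFO ---
  step 0: ref 1 -> FAULT, frames=[1,-] (faults so far: 1)
  step 1: ref 2 -> FAULT, frames=[1,2] (faults so far: 2)
  step 2: ref 2 -> HIT, frames=[1,2] (faults so far: 2)
  step 3: ref 2 -> HIT, frames=[1,2] (faults so far: 2)
  step 4: ref 4 -> FAULT, evict 1, frames=[4,2] (faults so far: 3)
  step 5: ref 1 -> FAULT, evict 2, frames=[4,1] (faults so far: 4)
  step 6: ref 1 -> HIT, frames=[4,1] (faults so far: 4)
  step 7: ref 3 -> FAULT, evict 4, frames=[3,1] (faults so far: 5)
  step 8: ref 3 -> HIT, frames=[3,1] (faults so far: 5)
  step 9: ref 3 -> HIT, frames=[3,1] (faults so far: 5)
  step 10: ref 4 -> FAULT, evict 1, frames=[3,4] (faults so far: 6)
  step 11: ref 2 -> FAULT, evict 3, frames=[2,4] (faults so far: 7)
  step 12: ref 1 -> FAULT, evict 4, frames=[2,1] (faults so far: 8)
  step 13: ref 1 -> HIT, frames=[2,1] (faults so far: 8)
  step 14: ref 4 -> FAULT, evict 2, frames=[4,1] (faults so far: 9)
  step 15: ref 1 -> HIT, frames=[4,1] (faults so far: 9)
  FIFO total faults: 9
--- LRU ---
  step 0: ref 1 -> FAULT, frames=[1,-] (faults so far: 1)
  step 1: ref 2 -> FAULT, frames=[1,2] (faults so far: 2)
  step 2: ref 2 -> HIT, frames=[1,2] (faults so far: 2)
  step 3: ref 2 -> HIT, frames=[1,2] (faults so far: 2)
  step 4: ref 4 -> FAULT, evict 1, frames=[4,2] (faults so far: 3)
  step 5: ref 1 -> FAULT, evict 2, frames=[4,1] (faults so far: 4)
  step 6: ref 1 -> HIT, frames=[4,1] (faults so far: 4)
  step 7: ref 3 -> FAULT, evict 4, frames=[3,1] (faults so far: 5)
  step 8: ref 3 -> HIT, frames=[3,1] (faults so far: 5)
  step 9: ref 3 -> HIT, frames=[3,1] (faults so far: 5)
  step 10: ref 4 -> FAULT, evict 1, frames=[3,4] (faults so far: 6)
  step 11: ref 2 -> FAULT, evict 3, frames=[2,4] (faults so far: 7)
  step 12: ref 1 -> FAULT, evict 4, frames=[2,1] (faults so far: 8)
  step 13: ref 1 -> HIT, frames=[2,1] (faults so far: 8)
  step 14: ref 4 -> FAULT, evict 2, frames=[4,1] (faults so far: 9)
  step 15: ref 1 -> HIT, frames=[4,1] (faults so far: 9)
  LRU total faults: 9
--- Optimal ---
  step 0: ref 1 -> FAULT, frames=[1,-] (faults so far: 1)
  step 1: ref 2 -> FAULT, frames=[1,2] (faults so far: 2)
  step 2: ref 2 -> HIT, frames=[1,2] (faults so far: 2)
  step 3: ref 2 -> HIT, frames=[1,2] (faults so far: 2)
  step 4: ref 4 -> FAULT, evict 2, frames=[1,4] (faults so far: 3)
  step 5: ref 1 -> HIT, frames=[1,4] (faults so far: 3)
  step 6: ref 1 -> HIT, frames=[1,4] (faults so far: 3)
  step 7: ref 3 -> FAULT, evict 1, frames=[3,4] (faults so far: 4)
  step 8: ref 3 -> HIT, frames=[3,4] (faults so far: 4)
  step 9: ref 3 -> HIT, frames=[3,4] (faults so far: 4)
  step 10: ref 4 -> HIT, frames=[3,4] (faults so far: 4)
  step 11: ref 2 -> FAULT, evict 3, frames=[2,4] (faults so far: 5)
  step 12: ref 1 -> FAULT, evict 2, frames=[1,4] (faults so far: 6)
  step 13: ref 1 -> HIT, frames=[1,4] (faults so far: 6)
  step 14: ref 4 -> HIT, frames=[1,4] (faults so far: 6)
  step 15: ref 1 -> HIT, frames=[1,4] (faults so far: 6)
  Optimal total faults: 6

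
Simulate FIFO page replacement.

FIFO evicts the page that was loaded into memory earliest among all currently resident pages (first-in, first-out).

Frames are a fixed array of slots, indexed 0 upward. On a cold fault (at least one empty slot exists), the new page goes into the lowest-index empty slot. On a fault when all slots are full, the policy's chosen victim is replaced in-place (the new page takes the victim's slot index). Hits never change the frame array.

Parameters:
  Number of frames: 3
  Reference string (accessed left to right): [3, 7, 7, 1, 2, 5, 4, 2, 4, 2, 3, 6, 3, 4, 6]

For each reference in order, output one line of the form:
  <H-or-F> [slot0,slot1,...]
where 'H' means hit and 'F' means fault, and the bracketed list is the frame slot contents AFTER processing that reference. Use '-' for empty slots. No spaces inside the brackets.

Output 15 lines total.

F [3,-,-]
F [3,7,-]
H [3,7,-]
F [3,7,1]
F [2,7,1]
F [2,5,1]
F [2,5,4]
H [2,5,4]
H [2,5,4]
H [2,5,4]
F [3,5,4]
F [3,6,4]
H [3,6,4]
H [3,6,4]
H [3,6,4]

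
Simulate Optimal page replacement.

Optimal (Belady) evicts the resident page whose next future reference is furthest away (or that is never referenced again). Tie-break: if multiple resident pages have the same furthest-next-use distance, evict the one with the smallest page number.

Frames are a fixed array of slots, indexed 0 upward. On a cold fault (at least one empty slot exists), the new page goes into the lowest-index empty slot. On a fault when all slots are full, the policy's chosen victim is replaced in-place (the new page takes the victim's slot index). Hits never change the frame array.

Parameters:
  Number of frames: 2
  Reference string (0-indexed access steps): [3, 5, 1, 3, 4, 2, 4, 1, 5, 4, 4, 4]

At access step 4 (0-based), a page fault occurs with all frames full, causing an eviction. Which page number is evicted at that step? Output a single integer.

Answer: 3

Derivation:
Step 0: ref 3 -> FAULT, frames=[3,-]
Step 1: ref 5 -> FAULT, frames=[3,5]
Step 2: ref 1 -> FAULT, evict 5, frames=[3,1]
Step 3: ref 3 -> HIT, frames=[3,1]
Step 4: ref 4 -> FAULT, evict 3, frames=[4,1]
At step 4: evicted page 3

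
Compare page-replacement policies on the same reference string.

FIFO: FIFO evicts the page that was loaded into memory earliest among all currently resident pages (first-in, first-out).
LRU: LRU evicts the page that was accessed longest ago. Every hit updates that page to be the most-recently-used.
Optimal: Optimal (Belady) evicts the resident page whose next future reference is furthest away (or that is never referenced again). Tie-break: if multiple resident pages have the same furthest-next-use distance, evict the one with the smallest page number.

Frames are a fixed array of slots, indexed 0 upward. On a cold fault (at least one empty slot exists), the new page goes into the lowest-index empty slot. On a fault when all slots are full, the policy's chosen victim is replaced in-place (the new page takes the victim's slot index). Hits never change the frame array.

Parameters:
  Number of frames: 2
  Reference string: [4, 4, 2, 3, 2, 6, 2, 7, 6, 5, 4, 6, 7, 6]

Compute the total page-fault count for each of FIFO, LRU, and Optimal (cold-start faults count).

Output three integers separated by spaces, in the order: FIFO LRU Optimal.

Answer: 11 10 8

Derivation:
--- FIFO ---
  step 0: ref 4 -> FAULT, frames=[4,-] (faults so far: 1)
  step 1: ref 4 -> HIT, frames=[4,-] (faults so far: 1)
  step 2: ref 2 -> FAULT, frames=[4,2] (faults so far: 2)
  step 3: ref 3 -> FAULT, evict 4, frames=[3,2] (faults so far: 3)
  step 4: ref 2 -> HIT, frames=[3,2] (faults so far: 3)
  step 5: ref 6 -> FAULT, evict 2, frames=[3,6] (faults so far: 4)
  step 6: ref 2 -> FAULT, evict 3, frames=[2,6] (faults so far: 5)
  step 7: ref 7 -> FAULT, evict 6, frames=[2,7] (faults so far: 6)
  step 8: ref 6 -> FAULT, evict 2, frames=[6,7] (faults so far: 7)
  step 9: ref 5 -> FAULT, evict 7, frames=[6,5] (faults so far: 8)
  step 10: ref 4 -> FAULT, evict 6, frames=[4,5] (faults so far: 9)
  step 11: ref 6 -> FAULT, evict 5, frames=[4,6] (faults so far: 10)
  step 12: ref 7 -> FAULT, evict 4, frames=[7,6] (faults so far: 11)
  step 13: ref 6 -> HIT, frames=[7,6] (faults so far: 11)
  FIFO total faults: 11
--- LRU ---
  step 0: ref 4 -> FAULT, frames=[4,-] (faults so far: 1)
  step 1: ref 4 -> HIT, frames=[4,-] (faults so far: 1)
  step 2: ref 2 -> FAULT, frames=[4,2] (faults so far: 2)
  step 3: ref 3 -> FAULT, evict 4, frames=[3,2] (faults so far: 3)
  step 4: ref 2 -> HIT, frames=[3,2] (faults so far: 3)
  step 5: ref 6 -> FAULT, evict 3, frames=[6,2] (faults so far: 4)
  step 6: ref 2 -> HIT, frames=[6,2] (faults so far: 4)
  step 7: ref 7 -> FAULT, evict 6, frames=[7,2] (faults so far: 5)
  step 8: ref 6 -> FAULT, evict 2, frames=[7,6] (faults so far: 6)
  step 9: ref 5 -> FAULT, evict 7, frames=[5,6] (faults so far: 7)
  step 10: ref 4 -> FAULT, evict 6, frames=[5,4] (faults so far: 8)
  step 11: ref 6 -> FAULT, evict 5, frames=[6,4] (faults so far: 9)
  step 12: ref 7 -> FAULT, evict 4, frames=[6,7] (faults so far: 10)
  step 13: ref 6 -> HIT, frames=[6,7] (faults so far: 10)
  LRU total faults: 10
--- Optimal ---
  step 0: ref 4 -> FAULT, frames=[4,-] (faults so far: 1)
  step 1: ref 4 -> HIT, frames=[4,-] (faults so far: 1)
  step 2: ref 2 -> FAULT, frames=[4,2] (faults so far: 2)
  step 3: ref 3 -> FAULT, evict 4, frames=[3,2] (faults so far: 3)
  step 4: ref 2 -> HIT, frames=[3,2] (faults so far: 3)
  step 5: ref 6 -> FAULT, evict 3, frames=[6,2] (faults so far: 4)
  step 6: ref 2 -> HIT, frames=[6,2] (faults so far: 4)
  step 7: ref 7 -> FAULT, evict 2, frames=[6,7] (faults so far: 5)
  step 8: ref 6 -> HIT, frames=[6,7] (faults so far: 5)
  step 9: ref 5 -> FAULT, evict 7, frames=[6,5] (faults so far: 6)
  step 10: ref 4 -> FAULT, evict 5, frames=[6,4] (faults so far: 7)
  step 11: ref 6 -> HIT, frames=[6,4] (faults so far: 7)
  step 12: ref 7 -> FAULT, evict 4, frames=[6,7] (faults so far: 8)
  step 13: ref 6 -> HIT, frames=[6,7] (faults so far: 8)
  Optimal total faults: 8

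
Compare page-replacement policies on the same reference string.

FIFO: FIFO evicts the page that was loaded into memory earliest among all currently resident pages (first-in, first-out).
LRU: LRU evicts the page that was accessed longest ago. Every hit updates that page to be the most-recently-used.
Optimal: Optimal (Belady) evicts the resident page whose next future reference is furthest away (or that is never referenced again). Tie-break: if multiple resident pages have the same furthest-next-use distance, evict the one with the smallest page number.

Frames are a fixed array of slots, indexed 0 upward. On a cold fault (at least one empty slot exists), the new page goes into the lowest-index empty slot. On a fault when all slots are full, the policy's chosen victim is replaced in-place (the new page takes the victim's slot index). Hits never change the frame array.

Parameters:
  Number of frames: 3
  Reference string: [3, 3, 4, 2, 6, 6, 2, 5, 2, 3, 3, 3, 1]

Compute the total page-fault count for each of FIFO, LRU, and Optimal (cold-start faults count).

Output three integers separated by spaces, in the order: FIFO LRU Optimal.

Answer: 7 7 6

Derivation:
--- FIFO ---
  step 0: ref 3 -> FAULT, frames=[3,-,-] (faults so far: 1)
  step 1: ref 3 -> HIT, frames=[3,-,-] (faults so far: 1)
  step 2: ref 4 -> FAULT, frames=[3,4,-] (faults so far: 2)
  step 3: ref 2 -> FAULT, frames=[3,4,2] (faults so far: 3)
  step 4: ref 6 -> FAULT, evict 3, frames=[6,4,2] (faults so far: 4)
  step 5: ref 6 -> HIT, frames=[6,4,2] (faults so far: 4)
  step 6: ref 2 -> HIT, frames=[6,4,2] (faults so far: 4)
  step 7: ref 5 -> FAULT, evict 4, frames=[6,5,2] (faults so far: 5)
  step 8: ref 2 -> HIT, frames=[6,5,2] (faults so far: 5)
  step 9: ref 3 -> FAULT, evict 2, frames=[6,5,3] (faults so far: 6)
  step 10: ref 3 -> HIT, frames=[6,5,3] (faults so far: 6)
  step 11: ref 3 -> HIT, frames=[6,5,3] (faults so far: 6)
  step 12: ref 1 -> FAULT, evict 6, frames=[1,5,3] (faults so far: 7)
  FIFO total faults: 7
--- LRU ---
  step 0: ref 3 -> FAULT, frames=[3,-,-] (faults so far: 1)
  step 1: ref 3 -> HIT, frames=[3,-,-] (faults so far: 1)
  step 2: ref 4 -> FAULT, frames=[3,4,-] (faults so far: 2)
  step 3: ref 2 -> FAULT, frames=[3,4,2] (faults so far: 3)
  step 4: ref 6 -> FAULT, evict 3, frames=[6,4,2] (faults so far: 4)
  step 5: ref 6 -> HIT, frames=[6,4,2] (faults so far: 4)
  step 6: ref 2 -> HIT, frames=[6,4,2] (faults so far: 4)
  step 7: ref 5 -> FAULT, evict 4, frames=[6,5,2] (faults so far: 5)
  step 8: ref 2 -> HIT, frames=[6,5,2] (faults so far: 5)
  step 9: ref 3 -> FAULT, evict 6, frames=[3,5,2] (faults so far: 6)
  step 10: ref 3 -> HIT, frames=[3,5,2] (faults so far: 6)
  step 11: ref 3 -> HIT, frames=[3,5,2] (faults so far: 6)
  step 12: ref 1 -> FAULT, evict 5, frames=[3,1,2] (faults so far: 7)
  LRU total faults: 7
--- Optimal ---
  step 0: ref 3 -> FAULT, frames=[3,-,-] (faults so far: 1)
  step 1: ref 3 -> HIT, frames=[3,-,-] (faults so far: 1)
  step 2: ref 4 -> FAULT, frames=[3,4,-] (faults so far: 2)
  step 3: ref 2 -> FAULT, frames=[3,4,2] (faults so far: 3)
  step 4: ref 6 -> FAULT, evict 4, frames=[3,6,2] (faults so far: 4)
  step 5: ref 6 -> HIT, frames=[3,6,2] (faults so far: 4)
  step 6: ref 2 -> HIT, frames=[3,6,2] (faults so far: 4)
  step 7: ref 5 -> FAULT, evict 6, frames=[3,5,2] (faults so far: 5)
  step 8: ref 2 -> HIT, frames=[3,5,2] (faults so far: 5)
  step 9: ref 3 -> HIT, frames=[3,5,2] (faults so far: 5)
  step 10: ref 3 -> HIT, frames=[3,5,2] (faults so far: 5)
  step 11: ref 3 -> HIT, frames=[3,5,2] (faults so far: 5)
  step 12: ref 1 -> FAULT, evict 2, frames=[3,5,1] (faults so far: 6)
  Optimal total faults: 6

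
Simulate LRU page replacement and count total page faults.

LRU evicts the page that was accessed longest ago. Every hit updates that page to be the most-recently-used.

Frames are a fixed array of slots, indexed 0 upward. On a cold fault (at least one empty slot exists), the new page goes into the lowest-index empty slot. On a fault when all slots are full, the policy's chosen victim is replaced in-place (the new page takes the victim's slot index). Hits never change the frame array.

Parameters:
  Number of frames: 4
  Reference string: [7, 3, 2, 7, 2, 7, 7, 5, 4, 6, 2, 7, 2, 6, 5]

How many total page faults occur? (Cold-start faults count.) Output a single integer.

Step 0: ref 7 → FAULT, frames=[7,-,-,-]
Step 1: ref 3 → FAULT, frames=[7,3,-,-]
Step 2: ref 2 → FAULT, frames=[7,3,2,-]
Step 3: ref 7 → HIT, frames=[7,3,2,-]
Step 4: ref 2 → HIT, frames=[7,3,2,-]
Step 5: ref 7 → HIT, frames=[7,3,2,-]
Step 6: ref 7 → HIT, frames=[7,3,2,-]
Step 7: ref 5 → FAULT, frames=[7,3,2,5]
Step 8: ref 4 → FAULT (evict 3), frames=[7,4,2,5]
Step 9: ref 6 → FAULT (evict 2), frames=[7,4,6,5]
Step 10: ref 2 → FAULT (evict 7), frames=[2,4,6,5]
Step 11: ref 7 → FAULT (evict 5), frames=[2,4,6,7]
Step 12: ref 2 → HIT, frames=[2,4,6,7]
Step 13: ref 6 → HIT, frames=[2,4,6,7]
Step 14: ref 5 → FAULT (evict 4), frames=[2,5,6,7]
Total faults: 9

Answer: 9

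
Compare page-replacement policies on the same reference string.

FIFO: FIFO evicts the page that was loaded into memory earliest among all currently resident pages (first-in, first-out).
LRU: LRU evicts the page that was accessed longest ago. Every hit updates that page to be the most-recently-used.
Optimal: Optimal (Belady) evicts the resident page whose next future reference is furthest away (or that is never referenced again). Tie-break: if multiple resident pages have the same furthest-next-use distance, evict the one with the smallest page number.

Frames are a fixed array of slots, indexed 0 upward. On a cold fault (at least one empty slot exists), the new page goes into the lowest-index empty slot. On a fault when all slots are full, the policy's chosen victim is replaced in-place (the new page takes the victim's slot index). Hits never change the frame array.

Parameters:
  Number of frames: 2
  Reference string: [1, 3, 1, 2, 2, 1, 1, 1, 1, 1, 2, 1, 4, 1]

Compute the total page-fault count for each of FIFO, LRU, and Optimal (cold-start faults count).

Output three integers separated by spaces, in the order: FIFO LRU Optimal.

--- FIFO ---
  step 0: ref 1 -> FAULT, frames=[1,-] (faults so far: 1)
  step 1: ref 3 -> FAULT, frames=[1,3] (faults so far: 2)
  step 2: ref 1 -> HIT, frames=[1,3] (faults so far: 2)
  step 3: ref 2 -> FAULT, evict 1, frames=[2,3] (faults so far: 3)
  step 4: ref 2 -> HIT, frames=[2,3] (faults so far: 3)
  step 5: ref 1 -> FAULT, evict 3, frames=[2,1] (faults so far: 4)
  step 6: ref 1 -> HIT, frames=[2,1] (faults so far: 4)
  step 7: ref 1 -> HIT, frames=[2,1] (faults so far: 4)
  step 8: ref 1 -> HIT, frames=[2,1] (faults so far: 4)
  step 9: ref 1 -> HIT, frames=[2,1] (faults so far: 4)
  step 10: ref 2 -> HIT, frames=[2,1] (faults so far: 4)
  step 11: ref 1 -> HIT, frames=[2,1] (faults so far: 4)
  step 12: ref 4 -> FAULT, evict 2, frames=[4,1] (faults so far: 5)
  step 13: ref 1 -> HIT, frames=[4,1] (faults so far: 5)
  FIFO total faults: 5
--- LRU ---
  step 0: ref 1 -> FAULT, frames=[1,-] (faults so far: 1)
  step 1: ref 3 -> FAULT, frames=[1,3] (faults so far: 2)
  step 2: ref 1 -> HIT, frames=[1,3] (faults so far: 2)
  step 3: ref 2 -> FAULT, evict 3, frames=[1,2] (faults so far: 3)
  step 4: ref 2 -> HIT, frames=[1,2] (faults so far: 3)
  step 5: ref 1 -> HIT, frames=[1,2] (faults so far: 3)
  step 6: ref 1 -> HIT, frames=[1,2] (faults so far: 3)
  step 7: ref 1 -> HIT, frames=[1,2] (faults so far: 3)
  step 8: ref 1 -> HIT, frames=[1,2] (faults so far: 3)
  step 9: ref 1 -> HIT, frames=[1,2] (faults so far: 3)
  step 10: ref 2 -> HIT, frames=[1,2] (faults so far: 3)
  step 11: ref 1 -> HIT, frames=[1,2] (faults so far: 3)
  step 12: ref 4 -> FAULT, evict 2, frames=[1,4] (faults so far: 4)
  step 13: ref 1 -> HIT, frames=[1,4] (faults so far: 4)
  LRU total faults: 4
--- Optimal ---
  step 0: ref 1 -> FAULT, frames=[1,-] (faults so far: 1)
  step 1: ref 3 -> FAULT, frames=[1,3] (faults so far: 2)
  step 2: ref 1 -> HIT, frames=[1,3] (faults so far: 2)
  step 3: ref 2 -> FAULT, evict 3, frames=[1,2] (faults so far: 3)
  step 4: ref 2 -> HIT, frames=[1,2] (faults so far: 3)
  step 5: ref 1 -> HIT, frames=[1,2] (faults so far: 3)
  step 6: ref 1 -> HIT, frames=[1,2] (faults so far: 3)
  step 7: ref 1 -> HIT, frames=[1,2] (faults so far: 3)
  step 8: ref 1 -> HIT, frames=[1,2] (faults so far: 3)
  step 9: ref 1 -> HIT, frames=[1,2] (faults so far: 3)
  step 10: ref 2 -> HIT, frames=[1,2] (faults so far: 3)
  step 11: ref 1 -> HIT, frames=[1,2] (faults so far: 3)
  step 12: ref 4 -> FAULT, evict 2, frames=[1,4] (faults so far: 4)
  step 13: ref 1 -> HIT, frames=[1,4] (faults so far: 4)
  Optimal total faults: 4

Answer: 5 4 4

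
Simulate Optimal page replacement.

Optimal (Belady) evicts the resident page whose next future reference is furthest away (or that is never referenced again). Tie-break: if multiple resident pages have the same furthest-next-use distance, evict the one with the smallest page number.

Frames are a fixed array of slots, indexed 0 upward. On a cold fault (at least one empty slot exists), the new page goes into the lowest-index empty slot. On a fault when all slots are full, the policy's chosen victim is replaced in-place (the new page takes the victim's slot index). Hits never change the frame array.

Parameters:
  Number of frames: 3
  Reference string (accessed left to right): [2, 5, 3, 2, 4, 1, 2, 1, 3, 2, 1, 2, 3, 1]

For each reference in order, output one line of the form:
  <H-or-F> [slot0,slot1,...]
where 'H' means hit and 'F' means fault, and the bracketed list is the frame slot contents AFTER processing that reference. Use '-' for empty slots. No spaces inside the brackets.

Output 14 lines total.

F [2,-,-]
F [2,5,-]
F [2,5,3]
H [2,5,3]
F [2,4,3]
F [2,1,3]
H [2,1,3]
H [2,1,3]
H [2,1,3]
H [2,1,3]
H [2,1,3]
H [2,1,3]
H [2,1,3]
H [2,1,3]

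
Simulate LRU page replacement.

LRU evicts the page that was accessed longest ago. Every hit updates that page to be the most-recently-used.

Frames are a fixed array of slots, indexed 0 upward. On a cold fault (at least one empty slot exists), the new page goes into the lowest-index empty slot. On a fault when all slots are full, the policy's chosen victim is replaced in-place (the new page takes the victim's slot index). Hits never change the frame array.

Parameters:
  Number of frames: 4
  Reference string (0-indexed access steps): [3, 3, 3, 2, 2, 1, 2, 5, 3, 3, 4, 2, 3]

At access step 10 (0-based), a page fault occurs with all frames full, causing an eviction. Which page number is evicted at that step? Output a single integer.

Answer: 1

Derivation:
Step 0: ref 3 -> FAULT, frames=[3,-,-,-]
Step 1: ref 3 -> HIT, frames=[3,-,-,-]
Step 2: ref 3 -> HIT, frames=[3,-,-,-]
Step 3: ref 2 -> FAULT, frames=[3,2,-,-]
Step 4: ref 2 -> HIT, frames=[3,2,-,-]
Step 5: ref 1 -> FAULT, frames=[3,2,1,-]
Step 6: ref 2 -> HIT, frames=[3,2,1,-]
Step 7: ref 5 -> FAULT, frames=[3,2,1,5]
Step 8: ref 3 -> HIT, frames=[3,2,1,5]
Step 9: ref 3 -> HIT, frames=[3,2,1,5]
Step 10: ref 4 -> FAULT, evict 1, frames=[3,2,4,5]
At step 10: evicted page 1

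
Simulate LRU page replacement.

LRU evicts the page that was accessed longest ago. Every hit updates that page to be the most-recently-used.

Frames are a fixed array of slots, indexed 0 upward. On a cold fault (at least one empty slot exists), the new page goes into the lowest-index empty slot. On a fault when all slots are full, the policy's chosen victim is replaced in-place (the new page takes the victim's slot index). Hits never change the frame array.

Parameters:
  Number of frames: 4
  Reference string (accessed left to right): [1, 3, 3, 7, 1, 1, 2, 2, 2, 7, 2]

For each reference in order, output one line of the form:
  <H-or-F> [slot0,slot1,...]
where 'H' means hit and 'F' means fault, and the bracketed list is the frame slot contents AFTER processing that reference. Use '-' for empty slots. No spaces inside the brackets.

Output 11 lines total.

F [1,-,-,-]
F [1,3,-,-]
H [1,3,-,-]
F [1,3,7,-]
H [1,3,7,-]
H [1,3,7,-]
F [1,3,7,2]
H [1,3,7,2]
H [1,3,7,2]
H [1,3,7,2]
H [1,3,7,2]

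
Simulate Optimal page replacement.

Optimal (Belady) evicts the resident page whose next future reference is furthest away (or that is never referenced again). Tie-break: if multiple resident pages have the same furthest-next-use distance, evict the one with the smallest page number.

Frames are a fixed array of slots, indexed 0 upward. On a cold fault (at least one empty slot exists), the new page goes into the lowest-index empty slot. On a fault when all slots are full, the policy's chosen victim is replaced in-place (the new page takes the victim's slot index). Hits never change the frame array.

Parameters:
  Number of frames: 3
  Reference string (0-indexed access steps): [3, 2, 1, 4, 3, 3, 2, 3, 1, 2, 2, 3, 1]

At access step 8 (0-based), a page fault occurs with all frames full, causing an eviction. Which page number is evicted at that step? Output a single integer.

Answer: 4

Derivation:
Step 0: ref 3 -> FAULT, frames=[3,-,-]
Step 1: ref 2 -> FAULT, frames=[3,2,-]
Step 2: ref 1 -> FAULT, frames=[3,2,1]
Step 3: ref 4 -> FAULT, evict 1, frames=[3,2,4]
Step 4: ref 3 -> HIT, frames=[3,2,4]
Step 5: ref 3 -> HIT, frames=[3,2,4]
Step 6: ref 2 -> HIT, frames=[3,2,4]
Step 7: ref 3 -> HIT, frames=[3,2,4]
Step 8: ref 1 -> FAULT, evict 4, frames=[3,2,1]
At step 8: evicted page 4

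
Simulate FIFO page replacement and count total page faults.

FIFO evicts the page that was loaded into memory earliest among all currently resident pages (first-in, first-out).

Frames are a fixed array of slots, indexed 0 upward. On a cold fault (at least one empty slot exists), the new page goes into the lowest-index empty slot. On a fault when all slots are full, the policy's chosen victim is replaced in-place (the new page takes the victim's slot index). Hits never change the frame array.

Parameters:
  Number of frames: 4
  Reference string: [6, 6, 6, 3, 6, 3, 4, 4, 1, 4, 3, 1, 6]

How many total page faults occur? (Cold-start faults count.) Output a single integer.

Step 0: ref 6 → FAULT, frames=[6,-,-,-]
Step 1: ref 6 → HIT, frames=[6,-,-,-]
Step 2: ref 6 → HIT, frames=[6,-,-,-]
Step 3: ref 3 → FAULT, frames=[6,3,-,-]
Step 4: ref 6 → HIT, frames=[6,3,-,-]
Step 5: ref 3 → HIT, frames=[6,3,-,-]
Step 6: ref 4 → FAULT, frames=[6,3,4,-]
Step 7: ref 4 → HIT, frames=[6,3,4,-]
Step 8: ref 1 → FAULT, frames=[6,3,4,1]
Step 9: ref 4 → HIT, frames=[6,3,4,1]
Step 10: ref 3 → HIT, frames=[6,3,4,1]
Step 11: ref 1 → HIT, frames=[6,3,4,1]
Step 12: ref 6 → HIT, frames=[6,3,4,1]
Total faults: 4

Answer: 4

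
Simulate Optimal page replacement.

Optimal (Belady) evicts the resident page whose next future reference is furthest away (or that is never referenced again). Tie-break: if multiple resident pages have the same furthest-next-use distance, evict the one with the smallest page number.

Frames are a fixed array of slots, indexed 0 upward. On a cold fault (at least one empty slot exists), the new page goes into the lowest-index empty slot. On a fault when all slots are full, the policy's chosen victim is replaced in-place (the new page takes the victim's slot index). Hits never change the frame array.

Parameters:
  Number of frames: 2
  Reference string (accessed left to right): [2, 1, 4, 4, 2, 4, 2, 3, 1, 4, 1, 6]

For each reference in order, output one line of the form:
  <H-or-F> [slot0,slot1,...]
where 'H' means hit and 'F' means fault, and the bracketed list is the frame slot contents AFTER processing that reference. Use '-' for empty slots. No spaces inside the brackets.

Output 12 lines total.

F [2,-]
F [2,1]
F [2,4]
H [2,4]
H [2,4]
H [2,4]
H [2,4]
F [3,4]
F [1,4]
H [1,4]
H [1,4]
F [6,4]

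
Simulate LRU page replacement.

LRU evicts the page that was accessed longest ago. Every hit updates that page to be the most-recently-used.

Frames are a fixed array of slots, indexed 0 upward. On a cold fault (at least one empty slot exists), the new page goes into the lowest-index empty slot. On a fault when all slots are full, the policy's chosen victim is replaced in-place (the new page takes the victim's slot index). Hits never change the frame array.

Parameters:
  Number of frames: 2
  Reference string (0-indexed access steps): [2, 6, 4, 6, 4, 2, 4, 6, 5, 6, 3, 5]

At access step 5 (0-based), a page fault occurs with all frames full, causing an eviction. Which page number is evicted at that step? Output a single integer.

Answer: 6

Derivation:
Step 0: ref 2 -> FAULT, frames=[2,-]
Step 1: ref 6 -> FAULT, frames=[2,6]
Step 2: ref 4 -> FAULT, evict 2, frames=[4,6]
Step 3: ref 6 -> HIT, frames=[4,6]
Step 4: ref 4 -> HIT, frames=[4,6]
Step 5: ref 2 -> FAULT, evict 6, frames=[4,2]
At step 5: evicted page 6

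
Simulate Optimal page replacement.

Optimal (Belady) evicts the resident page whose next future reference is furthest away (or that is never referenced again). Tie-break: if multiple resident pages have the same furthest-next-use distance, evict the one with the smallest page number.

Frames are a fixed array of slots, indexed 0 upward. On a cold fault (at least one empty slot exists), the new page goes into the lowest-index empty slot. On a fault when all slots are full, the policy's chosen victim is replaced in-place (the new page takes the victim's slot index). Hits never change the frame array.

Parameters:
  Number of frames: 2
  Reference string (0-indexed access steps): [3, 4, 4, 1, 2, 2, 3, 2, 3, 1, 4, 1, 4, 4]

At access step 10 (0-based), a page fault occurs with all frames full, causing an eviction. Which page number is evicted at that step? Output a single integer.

Answer: 3

Derivation:
Step 0: ref 3 -> FAULT, frames=[3,-]
Step 1: ref 4 -> FAULT, frames=[3,4]
Step 2: ref 4 -> HIT, frames=[3,4]
Step 3: ref 1 -> FAULT, evict 4, frames=[3,1]
Step 4: ref 2 -> FAULT, evict 1, frames=[3,2]
Step 5: ref 2 -> HIT, frames=[3,2]
Step 6: ref 3 -> HIT, frames=[3,2]
Step 7: ref 2 -> HIT, frames=[3,2]
Step 8: ref 3 -> HIT, frames=[3,2]
Step 9: ref 1 -> FAULT, evict 2, frames=[3,1]
Step 10: ref 4 -> FAULT, evict 3, frames=[4,1]
At step 10: evicted page 3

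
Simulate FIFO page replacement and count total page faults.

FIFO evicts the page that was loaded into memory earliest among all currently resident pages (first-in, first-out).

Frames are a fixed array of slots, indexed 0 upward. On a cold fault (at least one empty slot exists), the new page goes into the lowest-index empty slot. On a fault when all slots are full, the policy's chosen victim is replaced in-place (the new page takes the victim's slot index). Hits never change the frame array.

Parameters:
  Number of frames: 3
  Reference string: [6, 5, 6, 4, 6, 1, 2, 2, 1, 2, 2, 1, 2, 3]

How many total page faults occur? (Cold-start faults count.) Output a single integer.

Answer: 6

Derivation:
Step 0: ref 6 → FAULT, frames=[6,-,-]
Step 1: ref 5 → FAULT, frames=[6,5,-]
Step 2: ref 6 → HIT, frames=[6,5,-]
Step 3: ref 4 → FAULT, frames=[6,5,4]
Step 4: ref 6 → HIT, frames=[6,5,4]
Step 5: ref 1 → FAULT (evict 6), frames=[1,5,4]
Step 6: ref 2 → FAULT (evict 5), frames=[1,2,4]
Step 7: ref 2 → HIT, frames=[1,2,4]
Step 8: ref 1 → HIT, frames=[1,2,4]
Step 9: ref 2 → HIT, frames=[1,2,4]
Step 10: ref 2 → HIT, frames=[1,2,4]
Step 11: ref 1 → HIT, frames=[1,2,4]
Step 12: ref 2 → HIT, frames=[1,2,4]
Step 13: ref 3 → FAULT (evict 4), frames=[1,2,3]
Total faults: 6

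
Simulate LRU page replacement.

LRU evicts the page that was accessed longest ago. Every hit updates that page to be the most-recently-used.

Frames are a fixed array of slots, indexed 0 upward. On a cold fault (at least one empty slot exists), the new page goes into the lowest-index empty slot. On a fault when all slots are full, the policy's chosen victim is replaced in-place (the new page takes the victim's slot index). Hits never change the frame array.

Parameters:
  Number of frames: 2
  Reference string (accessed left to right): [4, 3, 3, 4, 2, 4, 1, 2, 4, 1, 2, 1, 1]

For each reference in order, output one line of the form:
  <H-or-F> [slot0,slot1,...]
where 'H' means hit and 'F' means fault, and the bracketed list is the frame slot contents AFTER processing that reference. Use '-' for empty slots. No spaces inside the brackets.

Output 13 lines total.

F [4,-]
F [4,3]
H [4,3]
H [4,3]
F [4,2]
H [4,2]
F [4,1]
F [2,1]
F [2,4]
F [1,4]
F [1,2]
H [1,2]
H [1,2]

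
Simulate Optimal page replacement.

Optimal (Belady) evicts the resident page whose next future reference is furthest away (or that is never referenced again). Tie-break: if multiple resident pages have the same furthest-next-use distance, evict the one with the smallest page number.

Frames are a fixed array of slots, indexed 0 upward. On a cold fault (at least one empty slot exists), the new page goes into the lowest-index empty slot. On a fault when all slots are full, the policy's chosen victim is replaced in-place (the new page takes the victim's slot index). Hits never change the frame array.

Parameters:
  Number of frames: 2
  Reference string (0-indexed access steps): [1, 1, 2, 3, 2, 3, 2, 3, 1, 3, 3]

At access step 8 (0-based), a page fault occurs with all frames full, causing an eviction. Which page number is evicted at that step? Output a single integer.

Answer: 2

Derivation:
Step 0: ref 1 -> FAULT, frames=[1,-]
Step 1: ref 1 -> HIT, frames=[1,-]
Step 2: ref 2 -> FAULT, frames=[1,2]
Step 3: ref 3 -> FAULT, evict 1, frames=[3,2]
Step 4: ref 2 -> HIT, frames=[3,2]
Step 5: ref 3 -> HIT, frames=[3,2]
Step 6: ref 2 -> HIT, frames=[3,2]
Step 7: ref 3 -> HIT, frames=[3,2]
Step 8: ref 1 -> FAULT, evict 2, frames=[3,1]
At step 8: evicted page 2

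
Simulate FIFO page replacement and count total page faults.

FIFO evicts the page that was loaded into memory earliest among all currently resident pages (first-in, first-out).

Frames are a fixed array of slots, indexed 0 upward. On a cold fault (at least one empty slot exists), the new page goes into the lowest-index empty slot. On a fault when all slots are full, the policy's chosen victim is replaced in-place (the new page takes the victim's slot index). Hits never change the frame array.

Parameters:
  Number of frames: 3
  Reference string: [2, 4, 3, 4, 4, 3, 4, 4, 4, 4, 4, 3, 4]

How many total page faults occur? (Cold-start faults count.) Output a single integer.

Answer: 3

Derivation:
Step 0: ref 2 → FAULT, frames=[2,-,-]
Step 1: ref 4 → FAULT, frames=[2,4,-]
Step 2: ref 3 → FAULT, frames=[2,4,3]
Step 3: ref 4 → HIT, frames=[2,4,3]
Step 4: ref 4 → HIT, frames=[2,4,3]
Step 5: ref 3 → HIT, frames=[2,4,3]
Step 6: ref 4 → HIT, frames=[2,4,3]
Step 7: ref 4 → HIT, frames=[2,4,3]
Step 8: ref 4 → HIT, frames=[2,4,3]
Step 9: ref 4 → HIT, frames=[2,4,3]
Step 10: ref 4 → HIT, frames=[2,4,3]
Step 11: ref 3 → HIT, frames=[2,4,3]
Step 12: ref 4 → HIT, frames=[2,4,3]
Total faults: 3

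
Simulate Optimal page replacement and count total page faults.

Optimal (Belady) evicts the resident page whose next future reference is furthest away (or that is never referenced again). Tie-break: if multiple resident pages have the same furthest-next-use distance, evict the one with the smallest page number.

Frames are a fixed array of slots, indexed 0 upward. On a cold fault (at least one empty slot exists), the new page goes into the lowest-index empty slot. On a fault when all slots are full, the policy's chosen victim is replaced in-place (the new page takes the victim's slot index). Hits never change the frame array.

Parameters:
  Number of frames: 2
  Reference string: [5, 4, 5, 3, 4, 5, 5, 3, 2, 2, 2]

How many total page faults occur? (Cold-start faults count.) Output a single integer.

Step 0: ref 5 → FAULT, frames=[5,-]
Step 1: ref 4 → FAULT, frames=[5,4]
Step 2: ref 5 → HIT, frames=[5,4]
Step 3: ref 3 → FAULT (evict 5), frames=[3,4]
Step 4: ref 4 → HIT, frames=[3,4]
Step 5: ref 5 → FAULT (evict 4), frames=[3,5]
Step 6: ref 5 → HIT, frames=[3,5]
Step 7: ref 3 → HIT, frames=[3,5]
Step 8: ref 2 → FAULT (evict 3), frames=[2,5]
Step 9: ref 2 → HIT, frames=[2,5]
Step 10: ref 2 → HIT, frames=[2,5]
Total faults: 5

Answer: 5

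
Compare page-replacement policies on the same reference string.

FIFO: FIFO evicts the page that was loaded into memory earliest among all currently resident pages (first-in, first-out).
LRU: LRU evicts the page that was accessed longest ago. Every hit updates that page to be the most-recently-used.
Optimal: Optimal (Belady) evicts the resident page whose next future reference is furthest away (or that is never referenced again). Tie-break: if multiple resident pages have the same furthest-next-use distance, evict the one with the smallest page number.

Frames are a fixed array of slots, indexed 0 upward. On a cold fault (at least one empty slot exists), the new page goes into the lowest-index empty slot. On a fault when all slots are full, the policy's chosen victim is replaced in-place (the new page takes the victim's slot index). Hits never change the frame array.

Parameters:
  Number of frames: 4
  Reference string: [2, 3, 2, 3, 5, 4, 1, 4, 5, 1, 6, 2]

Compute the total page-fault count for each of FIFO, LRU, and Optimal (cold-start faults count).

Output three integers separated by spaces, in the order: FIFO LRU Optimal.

--- FIFO ---
  step 0: ref 2 -> FAULT, frames=[2,-,-,-] (faults so far: 1)
  step 1: ref 3 -> FAULT, frames=[2,3,-,-] (faults so far: 2)
  step 2: ref 2 -> HIT, frames=[2,3,-,-] (faults so far: 2)
  step 3: ref 3 -> HIT, frames=[2,3,-,-] (faults so far: 2)
  step 4: ref 5 -> FAULT, frames=[2,3,5,-] (faults so far: 3)
  step 5: ref 4 -> FAULT, frames=[2,3,5,4] (faults so far: 4)
  step 6: ref 1 -> FAULT, evict 2, frames=[1,3,5,4] (faults so far: 5)
  step 7: ref 4 -> HIT, frames=[1,3,5,4] (faults so far: 5)
  step 8: ref 5 -> HIT, frames=[1,3,5,4] (faults so far: 5)
  step 9: ref 1 -> HIT, frames=[1,3,5,4] (faults so far: 5)
  step 10: ref 6 -> FAULT, evict 3, frames=[1,6,5,4] (faults so far: 6)
  step 11: ref 2 -> FAULT, evict 5, frames=[1,6,2,4] (faults so far: 7)
  FIFO total faults: 7
--- LRU ---
  step 0: ref 2 -> FAULT, frames=[2,-,-,-] (faults so far: 1)
  step 1: ref 3 -> FAULT, frames=[2,3,-,-] (faults so far: 2)
  step 2: ref 2 -> HIT, frames=[2,3,-,-] (faults so far: 2)
  step 3: ref 3 -> HIT, frames=[2,3,-,-] (faults so far: 2)
  step 4: ref 5 -> FAULT, frames=[2,3,5,-] (faults so far: 3)
  step 5: ref 4 -> FAULT, frames=[2,3,5,4] (faults so far: 4)
  step 6: ref 1 -> FAULT, evict 2, frames=[1,3,5,4] (faults so far: 5)
  step 7: ref 4 -> HIT, frames=[1,3,5,4] (faults so far: 5)
  step 8: ref 5 -> HIT, frames=[1,3,5,4] (faults so far: 5)
  step 9: ref 1 -> HIT, frames=[1,3,5,4] (faults so far: 5)
  step 10: ref 6 -> FAULT, evict 3, frames=[1,6,5,4] (faults so far: 6)
  step 11: ref 2 -> FAULT, evict 4, frames=[1,6,5,2] (faults so far: 7)
  LRU total faults: 7
--- Optimal ---
  step 0: ref 2 -> FAULT, frames=[2,-,-,-] (faults so far: 1)
  step 1: ref 3 -> FAULT, frames=[2,3,-,-] (faults so far: 2)
  step 2: ref 2 -> HIT, frames=[2,3,-,-] (faults so far: 2)
  step 3: ref 3 -> HIT, frames=[2,3,-,-] (faults so far: 2)
  step 4: ref 5 -> FAULT, frames=[2,3,5,-] (faults so far: 3)
  step 5: ref 4 -> FAULT, frames=[2,3,5,4] (faults so far: 4)
  step 6: ref 1 -> FAULT, evict 3, frames=[2,1,5,4] (faults so far: 5)
  step 7: ref 4 -> HIT, frames=[2,1,5,4] (faults so far: 5)
  step 8: ref 5 -> HIT, frames=[2,1,5,4] (faults so far: 5)
  step 9: ref 1 -> HIT, frames=[2,1,5,4] (faults so far: 5)
  step 10: ref 6 -> FAULT, evict 1, frames=[2,6,5,4] (faults so far: 6)
  step 11: ref 2 -> HIT, frames=[2,6,5,4] (faults so far: 6)
  Optimal total faults: 6

Answer: 7 7 6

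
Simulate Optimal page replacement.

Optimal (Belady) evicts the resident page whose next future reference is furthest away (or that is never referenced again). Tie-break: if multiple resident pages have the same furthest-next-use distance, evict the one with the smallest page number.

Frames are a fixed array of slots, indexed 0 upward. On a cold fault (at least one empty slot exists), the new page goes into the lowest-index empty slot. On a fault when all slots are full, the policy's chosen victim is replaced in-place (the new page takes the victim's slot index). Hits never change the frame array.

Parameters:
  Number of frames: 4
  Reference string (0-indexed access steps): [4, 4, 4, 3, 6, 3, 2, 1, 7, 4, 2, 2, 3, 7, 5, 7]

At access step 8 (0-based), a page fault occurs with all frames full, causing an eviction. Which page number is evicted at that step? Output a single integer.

Step 0: ref 4 -> FAULT, frames=[4,-,-,-]
Step 1: ref 4 -> HIT, frames=[4,-,-,-]
Step 2: ref 4 -> HIT, frames=[4,-,-,-]
Step 3: ref 3 -> FAULT, frames=[4,3,-,-]
Step 4: ref 6 -> FAULT, frames=[4,3,6,-]
Step 5: ref 3 -> HIT, frames=[4,3,6,-]
Step 6: ref 2 -> FAULT, frames=[4,3,6,2]
Step 7: ref 1 -> FAULT, evict 6, frames=[4,3,1,2]
Step 8: ref 7 -> FAULT, evict 1, frames=[4,3,7,2]
At step 8: evicted page 1

Answer: 1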